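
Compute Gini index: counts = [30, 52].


Probabilities: [30/82, 52/82] ≈ [0.3659, 0.6341]
Σpᵢ² = (900 + 2704)/82² = 3604/6724
Gini = 1 - Σpᵢ² = 1 - 3604/6724 = 0.464

0.464


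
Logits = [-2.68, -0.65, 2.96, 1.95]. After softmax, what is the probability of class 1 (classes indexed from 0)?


Exponentials: e^-2.68=0.0686, e^-0.65=0.522, e^2.96=19.298, e^1.95=7.0287
Sum = 26.9173
Softmax = [0.0025, 0.0194, 0.7169, 0.2611]
p[1] = 0.522/26.9173 = 0.0194

0.0194


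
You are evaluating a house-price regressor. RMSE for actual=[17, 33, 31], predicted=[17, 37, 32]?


MSE = 17/3 = 5.6667
RMSE = √(17/3) = 2.3805

2.3805


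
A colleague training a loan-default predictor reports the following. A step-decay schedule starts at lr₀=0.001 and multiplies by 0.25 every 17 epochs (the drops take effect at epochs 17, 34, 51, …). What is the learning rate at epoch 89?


n_drops = ⌊89/17⌋ = 5
lr = 0.001·0.25^5 = 0.001·0.0009765625 = 0.0000009765625

0.0000009765625


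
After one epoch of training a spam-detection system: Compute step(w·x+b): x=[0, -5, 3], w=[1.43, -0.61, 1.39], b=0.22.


z = (0)·(1.43) + (-5)·(-0.61) + (3)·(1.39) + 0.22
  = 7.44
step(z) = 1 (z≥0)

1


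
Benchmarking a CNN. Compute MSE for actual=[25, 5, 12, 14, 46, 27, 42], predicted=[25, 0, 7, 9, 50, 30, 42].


Squared errors: (25-25)²=0, (5-0)²=25, (12-7)²=25, (14-9)²=25, (46-50)²=16, (27-30)²=9, (42-42)²=0
Sum = 100
MSE = 100/7 = 100/7

100/7


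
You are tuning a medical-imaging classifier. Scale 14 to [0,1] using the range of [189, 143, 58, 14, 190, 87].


min=14, max=190
(14-14)/(190-14) = 0/176 = 0.0

0.0


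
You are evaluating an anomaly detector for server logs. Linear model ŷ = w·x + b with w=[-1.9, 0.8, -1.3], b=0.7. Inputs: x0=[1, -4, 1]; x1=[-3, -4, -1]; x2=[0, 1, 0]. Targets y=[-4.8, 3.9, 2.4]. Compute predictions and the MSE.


ŷ0 = (-1.9)·(1) + (0.8)·(-4) + (-1.3)·(1) + 0.7 = -5.7
ŷ1 = (-1.9)·(-3) + (0.8)·(-4) + (-1.3)·(-1) + 0.7 = 4.5
ŷ2 = (-1.9)·(0) + (0.8)·(1) + (-1.3)·(0) + 0.7 = 1.5
errors² = [0.81, 0.36, 0.81]
MSE = 1.9800/3 = 0.66

0.66


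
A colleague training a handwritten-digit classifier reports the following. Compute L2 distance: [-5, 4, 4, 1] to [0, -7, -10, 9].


d = √((-5-0)² + (4+ 7)² + (4+ 10)² + (1-9)²)
  = √(25 + 121 + 196 + 64)
  = √406 = 20.1494

20.1494


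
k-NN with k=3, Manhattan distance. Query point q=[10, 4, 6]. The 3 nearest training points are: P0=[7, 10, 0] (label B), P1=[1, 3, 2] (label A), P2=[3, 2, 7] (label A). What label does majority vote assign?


d(q,P0) = 15  (label B)
d(q,P1) = 14  (label A)
d(q,P2) = 10  (label A)
Votes: A=2, B=1
Majority → A

A


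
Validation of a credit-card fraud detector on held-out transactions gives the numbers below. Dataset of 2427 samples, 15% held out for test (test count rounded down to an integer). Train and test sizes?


Test = ⌊2427·15/100⌋ = 364
Train = 2427 - 364 = 2063

Train: 2063, Test: 364


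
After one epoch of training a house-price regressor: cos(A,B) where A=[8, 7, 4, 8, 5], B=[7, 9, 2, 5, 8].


A·B = 8·7 + 7·9 + 4·2 + 8·5 + 5·8 = 207
‖A‖ = √218 = 14.7648, ‖B‖ = √223 = 14.9332
cos = 207/(√218·√223) = 207/√48614 = 0.9388

0.9388


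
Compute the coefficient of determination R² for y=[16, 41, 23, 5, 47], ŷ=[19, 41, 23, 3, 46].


ȳ = 26.4
SS_res = Σ(y-ŷ)² = 14
SS_tot = Σ(y-ȳ)² = 1215.2
R² = 1 - SS_res/SS_tot = 1 - 0.0115 = 0.9885

0.9885


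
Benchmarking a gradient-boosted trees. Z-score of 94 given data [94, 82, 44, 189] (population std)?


μ = 102.25, σ = 53.3778
z = (94 - 102.25)/53.3778 = -0.1546

-0.1546


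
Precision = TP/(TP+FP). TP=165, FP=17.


Precision = TP/(TP+FP)
= 165/(165+17)
= 165/182 = 90.66%

90.66%


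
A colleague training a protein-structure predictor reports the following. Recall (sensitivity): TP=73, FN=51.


Recall = TP/(TP+FN)
= 73/(73+51)
= 73/124 = 58.87%

58.87%


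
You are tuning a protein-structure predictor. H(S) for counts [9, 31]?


Probabilities: [9/40, 31/40] ≈ [0.225, 0.775]
H = -((9/40)·log₂(9/40) + (31/40)·log₂(31/40))
  = 0.7692 bits

0.7692 bits


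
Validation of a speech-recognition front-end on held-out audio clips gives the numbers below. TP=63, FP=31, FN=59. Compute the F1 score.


Precision = 63/94 = 0.6702
Recall = 63/122 = 0.5164
F1 = 2·P·R/(P+R) = 2·TP/(2·TP+FP+FN) = 126/(126+31+59) = 126/216 = 0.5833

0.5833


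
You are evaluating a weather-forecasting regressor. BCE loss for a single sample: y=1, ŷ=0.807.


BCE = -[y·ln(p) + (1-y)·ln(1-p)]
= -1·ln(0.807) - 0
= -ln(0.807) = 0.2144

0.2144


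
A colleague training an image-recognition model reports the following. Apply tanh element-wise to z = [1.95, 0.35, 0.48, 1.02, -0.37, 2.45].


tanh(1.95) = 0.9603
tanh(0.35) = 0.3364
tanh(0.48) = 0.4462
tanh(1.02) = 0.7699
tanh(-0.37) = -0.354
tanh(2.45) = 0.9852
result = [0.9603, 0.3364, 0.4462, 0.7699, -0.354, 0.9852]

[0.9603, 0.3364, 0.4462, 0.7699, -0.354, 0.9852]


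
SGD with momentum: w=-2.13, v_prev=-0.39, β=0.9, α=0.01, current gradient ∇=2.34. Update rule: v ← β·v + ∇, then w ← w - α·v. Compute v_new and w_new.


v_new = 0.9·-0.39 + 2.34 = -0.351 + 2.34 = 1.989
w_new = -2.13 - 0.01·1.989 = -2.13 - 0.01989 = -2.14989

v_new=1.989, w_new=-2.14989


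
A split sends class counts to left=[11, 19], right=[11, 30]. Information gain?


Parent = [22, 49], H_parent = 0.893
H_left = 0.9481 (n=30), H_right = 0.839 (n=41)
H_children = (30/71)·0.9481 + (41/71)·0.839 = 0.8851
IG = 0.893 - 0.8851 = 0.0079

0.0079


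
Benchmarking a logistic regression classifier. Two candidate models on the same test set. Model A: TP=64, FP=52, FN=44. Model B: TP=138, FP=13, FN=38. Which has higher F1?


Model A: P=64/116=0.5517, R=64/108=0.5926, F1=2PR/(P+R)=2TP/(2TP+FP+FN)=128/224=0.5714
Model B: P=138/151=0.9139, R=138/176=0.7841, F1=2PR/(P+R)=2TP/(2TP+FP+FN)=276/327=0.844
0.5714 < 0.844 → Model B

Model B


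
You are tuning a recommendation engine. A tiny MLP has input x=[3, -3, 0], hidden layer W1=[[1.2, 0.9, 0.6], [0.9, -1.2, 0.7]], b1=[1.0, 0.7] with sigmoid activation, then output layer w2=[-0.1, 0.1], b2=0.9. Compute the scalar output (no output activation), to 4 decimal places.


z1[0] = (1.2)·(3) + (0.9)·(-3) + (0.6)·(0) + 1.0 = 1.9
z1[1] = (0.9)·(3) + (-1.2)·(-3) + (0.7)·(0) + 0.7 = 7.0
h = sigmoid(z1) = [0.8699, 0.9991]
output = (-0.1)·(0.8699) + (0.1)·(0.9991) + 0.9 = 0.9129

0.9129


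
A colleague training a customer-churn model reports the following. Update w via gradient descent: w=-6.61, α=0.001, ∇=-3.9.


w_new = w - α·∇
= -6.61 - 0.001·-3.9
= -6.61 + 0.0039
= -6.6061

-6.6061


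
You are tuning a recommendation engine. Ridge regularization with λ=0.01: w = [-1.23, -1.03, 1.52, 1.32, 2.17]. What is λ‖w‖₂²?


‖w‖₂² = (-1.23)² + (-1.03)² + (1.52)² + (1.32)² + (2.17)²
     = 1.5129 + 1.0609 + 2.3104 + 1.7424 + 4.7089
     = 11.3355
λ·‖w‖₂² = 0.01·11.3355 = 0.113355

0.113355


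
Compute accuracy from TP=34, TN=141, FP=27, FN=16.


Accuracy = (TP+TN)/(TP+TN+FP+FN)
= (34+141)/(218)
= 175/218 = 80.28%

80.28%


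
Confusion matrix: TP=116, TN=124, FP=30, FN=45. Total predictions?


Total = TP + TN + FP + FN
= 116 + 124 + 30 + 45
= 315
(Predicted positive: 146, predicted negative: 169)

315


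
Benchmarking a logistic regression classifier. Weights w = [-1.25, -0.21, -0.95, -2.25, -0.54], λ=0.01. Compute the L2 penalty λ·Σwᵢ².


‖w‖₂² = (-1.25)² + (-0.21)² + (-0.95)² + (-2.25)² + (-0.54)²
     = 1.5625 + 0.0441 + 0.9025 + 5.0625 + 0.2916
     = 7.8632
λ·‖w‖₂² = 0.01·7.8632 = 0.078632

0.078632


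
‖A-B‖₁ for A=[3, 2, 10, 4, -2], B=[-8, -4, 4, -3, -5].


d = |3+ 8| + |2+ 4| + |10-4| + |4+ 3| + |-2+ 5|
  = 11 + 6 + 6 + 7 + 3
  = 33

33


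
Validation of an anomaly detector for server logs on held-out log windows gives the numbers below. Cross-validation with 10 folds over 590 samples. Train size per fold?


Fold size = 590/10 = 59
Training per fold = 590 - 59 = 531

531


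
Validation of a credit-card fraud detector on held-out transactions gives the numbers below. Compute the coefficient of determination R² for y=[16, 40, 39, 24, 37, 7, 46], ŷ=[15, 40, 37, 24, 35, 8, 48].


ȳ = 29.8571
SS_res = Σ(y-ŷ)² = 14
SS_tot = Σ(y-ȳ)² = 1246.86
R² = 1 - SS_res/SS_tot = 1 - 0.0112 = 0.9888

0.9888


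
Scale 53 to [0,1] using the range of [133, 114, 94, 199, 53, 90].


min=53, max=199
(53-53)/(199-53) = 0/146 = 0.0

0.0


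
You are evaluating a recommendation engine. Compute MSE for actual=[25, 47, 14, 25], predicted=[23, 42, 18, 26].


Squared errors: (25-23)²=4, (47-42)²=25, (14-18)²=16, (25-26)²=1
Sum = 46
MSE = 46/4 = 23/2

23/2


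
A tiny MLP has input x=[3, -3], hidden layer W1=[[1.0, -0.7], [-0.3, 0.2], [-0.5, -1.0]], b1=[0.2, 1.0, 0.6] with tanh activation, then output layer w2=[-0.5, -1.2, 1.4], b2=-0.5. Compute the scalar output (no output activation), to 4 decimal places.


z1[0] = (1.0)·(3) + (-0.7)·(-3) + 0.2 = 5.3
z1[1] = (-0.3)·(3) + (0.2)·(-3) + 1.0 = -0.5
z1[2] = (-0.5)·(3) + (-1.0)·(-3) + 0.6 = 2.1
h = tanh(z1) = [1.0, -0.4621, 0.9705]
output = (-0.5)·(1.0) + (-1.2)·(-0.4621) + (1.4)·(0.9705) - 0.5 = 0.9132

0.9132


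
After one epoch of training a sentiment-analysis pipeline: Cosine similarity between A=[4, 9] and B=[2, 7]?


A·B = 4·2 + 9·7 = 71
‖A‖ = √97 = 9.8489, ‖B‖ = √53 = 7.2801
cos = 71/(√97·√53) = 71/√5141 = 0.9902

0.9902


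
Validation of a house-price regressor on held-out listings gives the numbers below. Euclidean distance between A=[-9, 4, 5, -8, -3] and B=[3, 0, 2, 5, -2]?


d = √((-9-3)² + (4-0)² + (5-2)² + (-8-5)² + (-3+ 2)²)
  = √(144 + 16 + 9 + 169 + 1)
  = √339 = 18.412

18.412


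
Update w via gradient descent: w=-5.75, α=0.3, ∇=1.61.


w_new = w - α·∇
= -5.75 - 0.3·1.61
= -5.75 - 0.483
= -6.233

-6.233


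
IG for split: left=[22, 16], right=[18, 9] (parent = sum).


Parent = [40, 25], H_parent = 0.9612
H_left = 0.9819 (n=38), H_right = 0.9183 (n=27)
H_children = (38/65)·0.9819 + (27/65)·0.9183 = 0.9555
IG = 0.9612 - 0.9555 = 0.0057

0.0057


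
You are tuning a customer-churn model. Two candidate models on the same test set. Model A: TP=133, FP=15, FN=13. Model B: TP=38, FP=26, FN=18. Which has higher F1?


Model A: P=133/148=0.8986, R=133/146=0.911, F1=2PR/(P+R)=2TP/(2TP+FP+FN)=266/294=0.9048
Model B: P=38/64=0.5938, R=38/56=0.6786, F1=2PR/(P+R)=2TP/(2TP+FP+FN)=76/120=0.6333
0.9048 > 0.6333 → Model A

Model A


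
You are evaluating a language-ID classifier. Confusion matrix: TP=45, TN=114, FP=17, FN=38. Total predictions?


Total = TP + TN + FP + FN
= 45 + 114 + 17 + 38
= 214
(Predicted positive: 62, predicted negative: 152)

214


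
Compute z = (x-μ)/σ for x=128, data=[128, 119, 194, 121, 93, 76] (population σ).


μ = 121.8333, σ = 36.9388
z = (128 - 121.8333)/36.9388 = 0.1669

0.1669


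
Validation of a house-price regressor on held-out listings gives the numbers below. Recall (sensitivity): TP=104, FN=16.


Recall = TP/(TP+FN)
= 104/(104+16)
= 104/120 = 86.67%

86.67%


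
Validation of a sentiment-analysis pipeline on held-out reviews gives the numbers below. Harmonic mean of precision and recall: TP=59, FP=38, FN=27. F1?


Precision = 59/97 = 0.6082
Recall = 59/86 = 0.686
F1 = 2·P·R/(P+R) = 2·TP/(2·TP+FP+FN) = 118/(118+38+27) = 118/183 = 0.6448

0.6448


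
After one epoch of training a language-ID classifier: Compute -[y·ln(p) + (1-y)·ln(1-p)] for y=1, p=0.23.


BCE = -[y·ln(p) + (1-y)·ln(1-p)]
= -1·ln(0.23) - 0
= -ln(0.23) = 1.4697

1.4697


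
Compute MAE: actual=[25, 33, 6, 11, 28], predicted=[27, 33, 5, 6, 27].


Absolute errors: |25-27|=2, |33-33|=0, |6-5|=1, |11-6|=5, |28-27|=1
Sum = 9
MAE = 9/5 = 9/5

9/5


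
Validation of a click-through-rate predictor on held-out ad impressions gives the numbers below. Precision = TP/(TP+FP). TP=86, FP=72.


Precision = TP/(TP+FP)
= 86/(86+72)
= 86/158 = 54.43%

54.43%


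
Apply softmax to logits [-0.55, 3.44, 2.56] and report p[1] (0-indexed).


Exponentials: e^-0.55=0.5769, e^3.44=31.187, e^2.56=12.9358
Sum = 44.6997
Softmax = [0.0129, 0.6977, 0.2894]
p[1] = 31.187/44.6997 = 0.6977

0.6977


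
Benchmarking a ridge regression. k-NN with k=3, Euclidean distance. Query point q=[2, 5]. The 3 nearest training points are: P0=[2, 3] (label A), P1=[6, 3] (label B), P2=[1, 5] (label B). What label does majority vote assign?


d(q,P0) = 2.0  (label A)
d(q,P1) = 4.4721  (label B)
d(q,P2) = 1.0  (label B)
Votes: A=1, B=2
Majority → B

B


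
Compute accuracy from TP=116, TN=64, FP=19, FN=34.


Accuracy = (TP+TN)/(TP+TN+FP+FN)
= (116+64)/(233)
= 180/233 = 77.25%

77.25%


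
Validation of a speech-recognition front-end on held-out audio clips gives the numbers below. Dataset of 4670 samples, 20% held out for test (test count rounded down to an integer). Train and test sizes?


Test = ⌊4670·20/100⌋ = 934
Train = 4670 - 934 = 3736

Train: 3736, Test: 934


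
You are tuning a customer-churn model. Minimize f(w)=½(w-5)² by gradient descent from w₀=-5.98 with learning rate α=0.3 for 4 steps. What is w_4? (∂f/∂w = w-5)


step 1: grad = -5.98-5 = -10.98; w = -5.98 - 0.3·(-10.98) = -2.686
step 2: grad = -2.686-5 = -7.686; w = -2.686 - 0.3·(-7.686) = -0.3802
step 3: grad = -0.3802-5 = -5.3802; w = -0.3802 - 0.3·(-5.3802) = 1.23386
step 4: grad = 1.23386-5 = -3.76614; w = 1.23386 - 0.3·(-3.76614) = 2.363702

2.363702


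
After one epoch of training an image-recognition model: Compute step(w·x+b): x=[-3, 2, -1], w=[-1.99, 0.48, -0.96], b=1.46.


z = (-3)·(-1.99) + (2)·(0.48) + (-1)·(-0.96) + 1.46
  = 9.35
step(z) = 1 (z≥0)

1


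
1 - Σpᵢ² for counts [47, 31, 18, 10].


Probabilities: [47/106, 31/106, 18/106, 10/106] ≈ [0.4434, 0.2925, 0.1698, 0.0943]
Σpᵢ² = (2209 + 961 + 324 + 100)/106² = 3594/11236
Gini = 1 - Σpᵢ² = 1 - 3594/11236 = 0.6801

0.6801


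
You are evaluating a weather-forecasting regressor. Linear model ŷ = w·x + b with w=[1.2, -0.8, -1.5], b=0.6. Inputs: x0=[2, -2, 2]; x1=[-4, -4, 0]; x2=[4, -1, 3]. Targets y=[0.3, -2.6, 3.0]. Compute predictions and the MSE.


ŷ0 = (1.2)·(2) + (-0.8)·(-2) + (-1.5)·(2) + 0.6 = 1.6
ŷ1 = (1.2)·(-4) + (-0.8)·(-4) + (-1.5)·(0) + 0.6 = -1.0
ŷ2 = (1.2)·(4) + (-0.8)·(-1) + (-1.5)·(3) + 0.6 = 1.7
errors² = [1.69, 2.56, 1.69]
MSE = 5.9400/3 = 1.98

1.98


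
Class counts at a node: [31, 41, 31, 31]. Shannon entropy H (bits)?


Probabilities: [31/134, 41/134, 31/134, 31/134] ≈ [0.2313, 0.306, 0.2313, 0.2313]
H = -((31/134)·log₂(31/134) + (41/134)·log₂(41/134) + (31/134)·log₂(31/134) + (31/134)·log₂(31/134))
  = 1.9885 bits

1.9885 bits


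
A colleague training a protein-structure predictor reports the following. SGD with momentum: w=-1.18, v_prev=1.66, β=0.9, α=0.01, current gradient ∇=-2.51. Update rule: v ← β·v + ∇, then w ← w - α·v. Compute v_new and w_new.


v_new = 0.9·1.66 - 2.51 = 1.494 - 2.51 = -1.016
w_new = -1.18 - 0.01·-1.016 = -1.18 + 0.01016 = -1.16984

v_new=-1.016, w_new=-1.16984


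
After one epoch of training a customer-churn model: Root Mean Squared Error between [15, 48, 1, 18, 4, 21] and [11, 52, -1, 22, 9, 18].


MSE = 86/6 = 14.3333
RMSE = √(86/6) = 3.7859

3.7859


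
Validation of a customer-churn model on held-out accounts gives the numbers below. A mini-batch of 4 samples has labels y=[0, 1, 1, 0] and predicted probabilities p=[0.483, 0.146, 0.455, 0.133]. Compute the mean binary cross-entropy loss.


L[0] = -ln(1-0.483) = -ln(0.517) = 0.6597
L[1] = -ln(0.146) = 1.9241
L[2] = -ln(0.455) = 0.7875
L[3] = -ln(1-0.133) = -ln(0.867) = 0.1427
mean = (0.6597 + 1.9241 + 0.7875 + 0.1427)/4 = 0.8785

0.8785


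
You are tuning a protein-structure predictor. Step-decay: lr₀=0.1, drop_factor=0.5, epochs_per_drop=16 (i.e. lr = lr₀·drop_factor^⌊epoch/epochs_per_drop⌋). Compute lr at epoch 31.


n_drops = ⌊31/16⌋ = 1
lr = 0.1·0.5^1 = 0.1·0.5 = 0.05

0.05


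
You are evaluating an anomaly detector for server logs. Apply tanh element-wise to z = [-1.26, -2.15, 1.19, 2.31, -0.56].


tanh(-1.26) = -0.8511
tanh(-2.15) = -0.9732
tanh(1.19) = 0.8306
tanh(2.31) = 0.9805
tanh(-0.56) = -0.508
result = [-0.8511, -0.9732, 0.8306, 0.9805, -0.508]

[-0.8511, -0.9732, 0.8306, 0.9805, -0.508]


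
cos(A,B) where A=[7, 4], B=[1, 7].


A·B = 7·1 + 4·7 = 35
‖A‖ = √65 = 8.0623, ‖B‖ = √50 = 7.0711
cos = 35/(√65·√50) = 35/√3250 = 0.6139

0.6139


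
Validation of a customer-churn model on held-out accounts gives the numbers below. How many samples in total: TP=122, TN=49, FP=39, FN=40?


Total = TP + TN + FP + FN
= 122 + 49 + 39 + 40
= 250
(Predicted positive: 161, predicted negative: 89)

250


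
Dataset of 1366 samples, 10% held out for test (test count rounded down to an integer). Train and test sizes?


Test = ⌊1366·10/100⌋ = 136
Train = 1366 - 136 = 1230

Train: 1230, Test: 136


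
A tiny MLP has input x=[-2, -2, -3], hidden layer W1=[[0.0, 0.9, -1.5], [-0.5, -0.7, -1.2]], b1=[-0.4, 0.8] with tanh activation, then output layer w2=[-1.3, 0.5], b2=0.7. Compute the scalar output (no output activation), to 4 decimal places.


z1[0] = (0.0)·(-2) + (0.9)·(-2) + (-1.5)·(-3) - 0.4 = 2.3
z1[1] = (-0.5)·(-2) + (-0.7)·(-2) + (-1.2)·(-3) + 0.8 = 6.8
h = tanh(z1) = [0.9801, 1.0]
output = (-1.3)·(0.9801) + (0.5)·(1.0) + 0.7 = -0.0741

-0.0741


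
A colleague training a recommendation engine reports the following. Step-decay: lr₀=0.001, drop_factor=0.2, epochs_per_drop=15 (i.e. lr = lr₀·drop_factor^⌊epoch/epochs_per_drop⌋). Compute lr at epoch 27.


n_drops = ⌊27/15⌋ = 1
lr = 0.001·0.2^1 = 0.001·0.2 = 0.0002

0.0002


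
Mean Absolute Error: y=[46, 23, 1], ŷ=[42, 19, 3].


Absolute errors: |46-42|=4, |23-19|=4, |1-3|=2
Sum = 10
MAE = 10/3 = 10/3

10/3


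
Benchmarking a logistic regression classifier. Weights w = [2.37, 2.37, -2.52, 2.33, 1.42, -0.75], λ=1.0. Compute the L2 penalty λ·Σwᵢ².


‖w‖₂² = (2.37)² + (2.37)² + (-2.52)² + (2.33)² + (1.42)² + (-0.75)²
     = 5.6169 + 5.6169 + 6.3504 + 5.4289 + 2.0164 + 0.5625
     = 25.592
λ·‖w‖₂² = 1.0·25.592 = 25.592

25.592


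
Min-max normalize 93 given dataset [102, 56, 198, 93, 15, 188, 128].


min=15, max=198
(93-15)/(198-15) = 78/183 = 0.4262

0.4262


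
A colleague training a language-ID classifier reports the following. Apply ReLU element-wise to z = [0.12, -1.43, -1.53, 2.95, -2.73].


ReLU(0.12) = max(0, 0.12) = 0.12
ReLU(-1.43) = max(0, -1.43) = 0.0
ReLU(-1.53) = max(0, -1.53) = 0.0
ReLU(2.95) = max(0, 2.95) = 2.95
ReLU(-2.73) = max(0, -2.73) = 0.0
result = [0.12, 0.0, 0.0, 2.95, 0.0]

[0.12, 0.0, 0.0, 2.95, 0.0]


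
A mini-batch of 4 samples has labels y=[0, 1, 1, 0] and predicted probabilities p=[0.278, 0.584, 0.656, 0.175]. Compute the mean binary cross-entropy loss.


L[0] = -ln(1-0.278) = -ln(0.722) = 0.3257
L[1] = -ln(0.584) = 0.5379
L[2] = -ln(0.656) = 0.4216
L[3] = -ln(1-0.175) = -ln(0.825) = 0.1924
mean = (0.3257 + 0.5379 + 0.4216 + 0.1924)/4 = 0.3694

0.3694


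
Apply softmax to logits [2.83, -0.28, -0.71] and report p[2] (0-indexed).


Exponentials: e^2.83=16.9455, e^-0.28=0.7558, e^-0.71=0.4916
Sum = 18.1929
Softmax = [0.9314, 0.0415, 0.027]
p[2] = 0.4916/18.1929 = 0.027

0.027


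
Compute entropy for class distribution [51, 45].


Probabilities: [51/96, 45/96] ≈ [0.5312, 0.4688]
H = -((51/96)·log₂(51/96) + (45/96)·log₂(45/96))
  = 0.9972 bits

0.9972 bits


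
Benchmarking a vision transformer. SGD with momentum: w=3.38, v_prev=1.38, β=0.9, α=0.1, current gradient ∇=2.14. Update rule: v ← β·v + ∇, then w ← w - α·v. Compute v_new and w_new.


v_new = 0.9·1.38 + 2.14 = 1.242 + 2.14 = 3.382
w_new = 3.38 - 0.1·3.382 = 3.38 - 0.3382 = 3.0418

v_new=3.382, w_new=3.0418


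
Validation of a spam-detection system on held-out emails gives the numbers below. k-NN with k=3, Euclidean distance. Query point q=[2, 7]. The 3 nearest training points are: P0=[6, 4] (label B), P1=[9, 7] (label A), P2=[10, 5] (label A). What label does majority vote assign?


d(q,P0) = 5.0  (label B)
d(q,P1) = 7.0  (label A)
d(q,P2) = 8.2462  (label A)
Votes: A=2, B=1
Majority → A

A


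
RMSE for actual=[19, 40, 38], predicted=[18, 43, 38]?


MSE = 10/3 = 3.3333
RMSE = √(10/3) = 1.8257

1.8257


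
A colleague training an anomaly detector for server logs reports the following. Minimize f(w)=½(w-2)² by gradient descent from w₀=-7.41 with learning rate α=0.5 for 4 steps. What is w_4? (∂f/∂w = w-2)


step 1: grad = -7.41-2 = -9.41; w = -7.41 - 0.5·(-9.41) = -2.705
step 2: grad = -2.705-2 = -4.705; w = -2.705 - 0.5·(-4.705) = -0.3525
step 3: grad = -0.3525-2 = -2.3525; w = -0.3525 - 0.5·(-2.3525) = 0.82375
step 4: grad = 0.82375-2 = -1.17625; w = 0.82375 - 0.5·(-1.17625) = 1.411875

1.411875


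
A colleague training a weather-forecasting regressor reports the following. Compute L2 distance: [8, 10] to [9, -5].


d = √((8-9)² + (10+ 5)²)
  = √(1 + 225)
  = √226 = 15.0333

15.0333


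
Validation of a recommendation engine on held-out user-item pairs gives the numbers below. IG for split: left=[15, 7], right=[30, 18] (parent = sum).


Parent = [45, 25], H_parent = 0.9403
H_left = 0.9024 (n=22), H_right = 0.9544 (n=48)
H_children = (22/70)·0.9024 + (48/70)·0.9544 = 0.9381
IG = 0.9403 - 0.9381 = 0.0022

0.0022


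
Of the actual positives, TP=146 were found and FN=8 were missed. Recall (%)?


Recall = TP/(TP+FN)
= 146/(146+8)
= 146/154 = 94.81%

94.81%


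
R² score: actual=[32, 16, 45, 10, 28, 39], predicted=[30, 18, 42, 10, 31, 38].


ȳ = 28.3333
SS_res = Σ(y-ŷ)² = 27
SS_tot = Σ(y-ȳ)² = 893.33
R² = 1 - SS_res/SS_tot = 1 - 0.0302 = 0.9698

0.9698


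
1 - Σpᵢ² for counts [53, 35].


Probabilities: [53/88, 35/88] ≈ [0.6023, 0.3977]
Σpᵢ² = (2809 + 1225)/88² = 4034/7744
Gini = 1 - Σpᵢ² = 1 - 4034/7744 = 0.4791

0.4791


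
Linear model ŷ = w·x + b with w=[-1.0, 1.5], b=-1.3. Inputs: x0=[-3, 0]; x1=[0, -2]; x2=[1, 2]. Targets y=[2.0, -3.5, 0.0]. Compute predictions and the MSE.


ŷ0 = (-1.0)·(-3) + (1.5)·(0) - 1.3 = 1.7
ŷ1 = (-1.0)·(0) + (1.5)·(-2) - 1.3 = -4.3
ŷ2 = (-1.0)·(1) + (1.5)·(2) - 1.3 = 0.7
errors² = [0.09, 0.64, 0.49]
MSE = 1.2200/3 = 0.4067

0.4067


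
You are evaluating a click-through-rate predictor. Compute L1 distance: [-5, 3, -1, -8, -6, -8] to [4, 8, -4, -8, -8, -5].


d = |-5-4| + |3-8| + |-1+ 4| + |-8+ 8| + |-6+ 8| + |-8+ 5|
  = 9 + 5 + 3 + 0 + 2 + 3
  = 22

22


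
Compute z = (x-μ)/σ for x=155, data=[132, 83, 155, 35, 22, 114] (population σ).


μ = 90.1667, σ = 48.7559
z = (155 - 90.1667)/48.7559 = 1.3298

1.3298


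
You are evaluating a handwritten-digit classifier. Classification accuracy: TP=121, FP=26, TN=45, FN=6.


Accuracy = (TP+TN)/(TP+TN+FP+FN)
= (121+45)/(198)
= 166/198 = 83.84%

83.84%


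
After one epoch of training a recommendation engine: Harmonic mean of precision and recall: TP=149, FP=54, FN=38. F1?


Precision = 149/203 = 0.734
Recall = 149/187 = 0.7968
F1 = 2·P·R/(P+R) = 2·TP/(2·TP+FP+FN) = 298/(298+54+38) = 298/390 = 0.7641

0.7641


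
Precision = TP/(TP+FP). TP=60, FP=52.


Precision = TP/(TP+FP)
= 60/(60+52)
= 60/112 = 53.57%

53.57%


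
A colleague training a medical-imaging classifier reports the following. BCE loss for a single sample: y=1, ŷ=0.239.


BCE = -[y·ln(p) + (1-y)·ln(1-p)]
= -1·ln(0.239) - 0
= -ln(0.239) = 1.4313

1.4313


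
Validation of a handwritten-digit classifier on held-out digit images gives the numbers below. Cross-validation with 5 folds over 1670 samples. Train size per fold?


Fold size = 1670/5 = 334
Training per fold = 1670 - 334 = 1336

1336


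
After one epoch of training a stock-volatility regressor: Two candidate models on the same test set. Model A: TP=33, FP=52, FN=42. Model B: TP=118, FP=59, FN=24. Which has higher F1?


Model A: P=33/85=0.3882, R=33/75=0.44, F1=2PR/(P+R)=2TP/(2TP+FP+FN)=66/160=0.4125
Model B: P=118/177=0.6667, R=118/142=0.831, F1=2PR/(P+R)=2TP/(2TP+FP+FN)=236/319=0.7398
0.4125 < 0.7398 → Model B

Model B


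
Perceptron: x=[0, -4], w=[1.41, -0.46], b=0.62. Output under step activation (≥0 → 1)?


z = (0)·(1.41) + (-4)·(-0.46) + 0.62
  = 2.46
step(z) = 1 (z≥0)

1


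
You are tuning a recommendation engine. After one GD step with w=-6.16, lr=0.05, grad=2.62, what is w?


w_new = w - α·∇
= -6.16 - 0.05·2.62
= -6.16 - 0.131
= -6.291

-6.291


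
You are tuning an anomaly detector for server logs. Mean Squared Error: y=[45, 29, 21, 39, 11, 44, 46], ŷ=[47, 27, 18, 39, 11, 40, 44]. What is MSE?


Squared errors: (45-47)²=4, (29-27)²=4, (21-18)²=9, (39-39)²=0, (11-11)²=0, (44-40)²=16, (46-44)²=4
Sum = 37
MSE = 37/7 = 37/7

37/7


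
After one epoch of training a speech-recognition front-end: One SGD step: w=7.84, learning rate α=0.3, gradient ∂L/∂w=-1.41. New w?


w_new = w - α·∇
= 7.84 - 0.3·-1.41
= 7.84 + 0.423
= 8.263

8.263


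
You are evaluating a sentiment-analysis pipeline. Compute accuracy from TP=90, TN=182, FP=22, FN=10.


Accuracy = (TP+TN)/(TP+TN+FP+FN)
= (90+182)/(304)
= 272/304 = 89.47%

89.47%


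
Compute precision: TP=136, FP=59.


Precision = TP/(TP+FP)
= 136/(136+59)
= 136/195 = 69.74%

69.74%


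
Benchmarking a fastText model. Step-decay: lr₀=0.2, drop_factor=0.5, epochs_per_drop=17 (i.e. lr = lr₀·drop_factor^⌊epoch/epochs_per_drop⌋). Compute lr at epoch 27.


n_drops = ⌊27/17⌋ = 1
lr = 0.2·0.5^1 = 0.2·0.5 = 0.1

0.1


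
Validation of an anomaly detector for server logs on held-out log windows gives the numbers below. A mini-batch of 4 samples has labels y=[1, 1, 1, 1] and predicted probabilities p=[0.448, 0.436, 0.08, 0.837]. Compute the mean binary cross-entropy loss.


L[0] = -ln(0.448) = 0.803
L[1] = -ln(0.436) = 0.8301
L[2] = -ln(0.08) = 2.5257
L[3] = -ln(0.837) = 0.1779
mean = (0.803 + 0.8301 + 2.5257 + 0.1779)/4 = 1.0842

1.0842


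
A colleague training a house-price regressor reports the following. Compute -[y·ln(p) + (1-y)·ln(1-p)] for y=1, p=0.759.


BCE = -[y·ln(p) + (1-y)·ln(1-p)]
= -1·ln(0.759) - 0
= -ln(0.759) = 0.2758

0.2758


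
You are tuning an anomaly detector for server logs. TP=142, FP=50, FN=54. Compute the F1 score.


Precision = 142/192 = 0.7396
Recall = 142/196 = 0.7245
F1 = 2·P·R/(P+R) = 2·TP/(2·TP+FP+FN) = 284/(284+50+54) = 284/388 = 0.732

0.732


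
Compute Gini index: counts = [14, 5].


Probabilities: [14/19, 5/19] ≈ [0.7368, 0.2632]
Σpᵢ² = (196 + 25)/19² = 221/361
Gini = 1 - Σpᵢ² = 1 - 221/361 = 0.3878

0.3878


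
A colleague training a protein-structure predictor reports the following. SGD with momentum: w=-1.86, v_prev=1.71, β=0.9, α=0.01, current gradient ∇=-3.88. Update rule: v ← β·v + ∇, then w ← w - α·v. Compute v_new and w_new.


v_new = 0.9·1.71 - 3.88 = 1.539 - 3.88 = -2.341
w_new = -1.86 - 0.01·-2.341 = -1.86 + 0.02341 = -1.83659

v_new=-2.341, w_new=-1.83659


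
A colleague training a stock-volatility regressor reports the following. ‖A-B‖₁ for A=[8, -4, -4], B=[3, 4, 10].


d = |8-3| + |-4-4| + |-4-10|
  = 5 + 8 + 14
  = 27

27


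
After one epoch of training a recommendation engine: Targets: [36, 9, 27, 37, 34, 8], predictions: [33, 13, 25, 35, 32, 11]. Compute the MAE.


Absolute errors: |36-33|=3, |9-13|=4, |27-25|=2, |37-35|=2, |34-32|=2, |8-11|=3
Sum = 16
MAE = 16/6 = 8/3

8/3


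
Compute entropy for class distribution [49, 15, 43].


Probabilities: [49/107, 15/107, 43/107] ≈ [0.4579, 0.1402, 0.4019]
H = -((49/107)·log₂(49/107) + (15/107)·log₂(15/107) + (43/107)·log₂(43/107))
  = 1.4419 bits

1.4419 bits


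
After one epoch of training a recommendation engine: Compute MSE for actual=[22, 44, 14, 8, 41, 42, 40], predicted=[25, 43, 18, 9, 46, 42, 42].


Squared errors: (22-25)²=9, (44-43)²=1, (14-18)²=16, (8-9)²=1, (41-46)²=25, (42-42)²=0, (40-42)²=4
Sum = 56
MSE = 56/7 = 8

8


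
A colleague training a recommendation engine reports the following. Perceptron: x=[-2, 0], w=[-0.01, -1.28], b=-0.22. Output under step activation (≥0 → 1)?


z = (-2)·(-0.01) + (0)·(-1.28) - 0.22
  = -0.2
step(z) = 0 (z<0)

0


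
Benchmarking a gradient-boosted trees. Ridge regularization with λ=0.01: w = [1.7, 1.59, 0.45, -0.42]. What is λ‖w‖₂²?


‖w‖₂² = (1.7)² + (1.59)² + (0.45)² + (-0.42)²
     = 2.89 + 2.5281 + 0.2025 + 0.1764
     = 5.797
λ·‖w‖₂² = 0.01·5.797 = 0.05797

0.05797


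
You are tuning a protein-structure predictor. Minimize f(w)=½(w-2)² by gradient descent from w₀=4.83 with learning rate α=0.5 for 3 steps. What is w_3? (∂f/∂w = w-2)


step 1: grad = 4.83-2 = 2.83; w = 4.83 - 0.5·(2.83) = 3.415
step 2: grad = 3.415-2 = 1.415; w = 3.415 - 0.5·(1.415) = 2.7075
step 3: grad = 2.7075-2 = 0.7075; w = 2.7075 - 0.5·(0.7075) = 2.35375

2.35375


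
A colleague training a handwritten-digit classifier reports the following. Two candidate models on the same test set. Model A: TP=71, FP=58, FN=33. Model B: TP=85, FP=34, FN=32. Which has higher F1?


Model A: P=71/129=0.5504, R=71/104=0.6827, F1=2PR/(P+R)=2TP/(2TP+FP+FN)=142/233=0.6094
Model B: P=85/119=0.7143, R=85/117=0.7265, F1=2PR/(P+R)=2TP/(2TP+FP+FN)=170/236=0.7203
0.6094 < 0.7203 → Model B

Model B


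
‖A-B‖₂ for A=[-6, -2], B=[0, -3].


d = √((-6-0)² + (-2+ 3)²)
  = √(36 + 1)
  = √37 = 6.0828

6.0828


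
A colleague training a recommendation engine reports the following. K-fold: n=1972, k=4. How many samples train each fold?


Fold size = 1972/4 = 493
Training per fold = 1972 - 493 = 1479

1479


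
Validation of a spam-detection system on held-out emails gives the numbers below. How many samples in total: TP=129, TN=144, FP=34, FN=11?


Total = TP + TN + FP + FN
= 129 + 144 + 34 + 11
= 318
(Predicted positive: 163, predicted negative: 155)

318


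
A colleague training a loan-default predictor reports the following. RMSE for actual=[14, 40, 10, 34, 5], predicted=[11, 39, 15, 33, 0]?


MSE = 61/5 = 12.2
RMSE = √(61/5) = 3.4928

3.4928


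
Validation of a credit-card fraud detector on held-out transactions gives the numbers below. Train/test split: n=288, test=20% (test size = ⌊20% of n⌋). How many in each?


Test = ⌊288·20/100⌋ = 57
Train = 288 - 57 = 231

Train: 231, Test: 57


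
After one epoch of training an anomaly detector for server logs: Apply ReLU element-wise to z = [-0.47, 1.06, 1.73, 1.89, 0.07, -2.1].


ReLU(-0.47) = max(0, -0.47) = 0.0
ReLU(1.06) = max(0, 1.06) = 1.06
ReLU(1.73) = max(0, 1.73) = 1.73
ReLU(1.89) = max(0, 1.89) = 1.89
ReLU(0.07) = max(0, 0.07) = 0.07
ReLU(-2.1) = max(0, -2.1) = 0.0
result = [0.0, 1.06, 1.73, 1.89, 0.07, 0.0]

[0.0, 1.06, 1.73, 1.89, 0.07, 0.0]


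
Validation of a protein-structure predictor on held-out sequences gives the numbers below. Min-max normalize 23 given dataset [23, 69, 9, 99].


min=9, max=99
(23-9)/(99-9) = 14/90 = 0.1556

0.1556


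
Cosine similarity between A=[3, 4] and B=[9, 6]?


A·B = 3·9 + 4·6 = 51
‖A‖ = √25 = 5, ‖B‖ = √117 = 10.8167
cos = 51/(√25·√117) = 51/√2925 = 0.943

0.943


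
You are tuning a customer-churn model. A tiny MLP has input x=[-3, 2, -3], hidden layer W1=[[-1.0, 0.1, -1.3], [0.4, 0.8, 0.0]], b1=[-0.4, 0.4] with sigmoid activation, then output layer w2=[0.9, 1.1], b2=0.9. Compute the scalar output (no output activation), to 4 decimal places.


z1[0] = (-1.0)·(-3) + (0.1)·(2) + (-1.3)·(-3) - 0.4 = 6.7
z1[1] = (0.4)·(-3) + (0.8)·(2) + (0.0)·(-3) + 0.4 = 0.8
h = sigmoid(z1) = [0.9988, 0.69]
output = (0.9)·(0.9988) + (1.1)·(0.69) + 0.9 = 2.5579

2.5579


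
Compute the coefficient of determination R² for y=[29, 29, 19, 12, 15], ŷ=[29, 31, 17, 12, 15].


ȳ = 20.8
SS_res = Σ(y-ŷ)² = 8
SS_tot = Σ(y-ȳ)² = 248.8
R² = 1 - SS_res/SS_tot = 1 - 0.0322 = 0.9678

0.9678


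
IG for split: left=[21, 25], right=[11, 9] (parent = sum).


Parent = [32, 34], H_parent = 0.9993
H_left = 0.9945 (n=46), H_right = 0.9928 (n=20)
H_children = (46/66)·0.9945 + (20/66)·0.9928 = 0.994
IG = 0.9993 - 0.994 = 0.0053

0.0053


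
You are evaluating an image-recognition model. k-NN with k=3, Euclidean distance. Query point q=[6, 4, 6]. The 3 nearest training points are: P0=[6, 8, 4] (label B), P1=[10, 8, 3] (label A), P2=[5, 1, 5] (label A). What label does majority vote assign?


d(q,P0) = 4.4721  (label B)
d(q,P1) = 6.4031  (label A)
d(q,P2) = 3.3166  (label A)
Votes: A=2, B=1
Majority → A

A


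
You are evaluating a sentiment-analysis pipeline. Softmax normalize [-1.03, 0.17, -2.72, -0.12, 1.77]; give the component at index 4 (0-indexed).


Exponentials: e^-1.03=0.357, e^0.17=1.1853, e^-2.72=0.0659, e^-0.12=0.8869, e^1.77=5.8709
Sum = 8.366
Softmax = [0.0427, 0.1417, 0.0079, 0.106, 0.7018]
p[4] = 5.8709/8.366 = 0.7018

0.7018


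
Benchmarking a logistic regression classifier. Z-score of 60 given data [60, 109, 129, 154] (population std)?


μ = 113, σ = 34.5036
z = (60 - 113)/34.5036 = -1.5361

-1.5361


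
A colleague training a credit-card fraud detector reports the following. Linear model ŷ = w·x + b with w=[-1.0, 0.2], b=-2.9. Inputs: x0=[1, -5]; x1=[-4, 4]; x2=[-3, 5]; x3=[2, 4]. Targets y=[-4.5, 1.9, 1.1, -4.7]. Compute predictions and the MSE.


ŷ0 = (-1.0)·(1) + (0.2)·(-5) - 2.9 = -4.9
ŷ1 = (-1.0)·(-4) + (0.2)·(4) - 2.9 = 1.9
ŷ2 = (-1.0)·(-3) + (0.2)·(5) - 2.9 = 1.1
ŷ3 = (-1.0)·(2) + (0.2)·(4) - 2.9 = -4.1
errors² = [0.16, 0.0, 0.0, 0.36]
MSE = 0.5200/4 = 0.13

0.13


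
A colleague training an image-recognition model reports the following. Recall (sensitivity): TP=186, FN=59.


Recall = TP/(TP+FN)
= 186/(186+59)
= 186/245 = 75.92%

75.92%


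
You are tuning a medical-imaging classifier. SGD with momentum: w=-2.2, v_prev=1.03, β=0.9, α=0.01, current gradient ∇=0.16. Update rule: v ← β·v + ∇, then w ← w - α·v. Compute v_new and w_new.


v_new = 0.9·1.03 + 0.16 = 0.927 + 0.16 = 1.087
w_new = -2.2 - 0.01·1.087 = -2.2 - 0.01087 = -2.21087

v_new=1.087, w_new=-2.21087


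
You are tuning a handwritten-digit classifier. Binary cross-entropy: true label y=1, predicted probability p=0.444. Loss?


BCE = -[y·ln(p) + (1-y)·ln(1-p)]
= -1·ln(0.444) - 0
= -ln(0.444) = 0.8119

0.8119


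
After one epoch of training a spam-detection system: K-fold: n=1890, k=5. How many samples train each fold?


Fold size = 1890/5 = 378
Training per fold = 1890 - 378 = 1512

1512


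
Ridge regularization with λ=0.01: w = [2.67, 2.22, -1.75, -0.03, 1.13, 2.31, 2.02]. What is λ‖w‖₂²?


‖w‖₂² = (2.67)² + (2.22)² + (-1.75)² + (-0.03)² + (1.13)² + (2.31)² + (2.02)²
     = 7.1289 + 4.9284 + 3.0625 + 0.0009 + 1.2769 + 5.3361 + 4.0804
     = 25.8141
λ·‖w‖₂² = 0.01·25.8141 = 0.258141

0.258141


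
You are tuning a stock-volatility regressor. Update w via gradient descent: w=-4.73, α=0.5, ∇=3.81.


w_new = w - α·∇
= -4.73 - 0.5·3.81
= -4.73 - 1.905
= -6.635

-6.635


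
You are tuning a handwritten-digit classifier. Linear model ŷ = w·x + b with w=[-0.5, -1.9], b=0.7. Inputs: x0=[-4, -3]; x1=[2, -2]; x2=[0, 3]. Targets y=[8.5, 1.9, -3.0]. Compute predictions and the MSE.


ŷ0 = (-0.5)·(-4) + (-1.9)·(-3) + 0.7 = 8.4
ŷ1 = (-0.5)·(2) + (-1.9)·(-2) + 0.7 = 3.5
ŷ2 = (-0.5)·(0) + (-1.9)·(3) + 0.7 = -5.0
errors² = [0.01, 2.56, 4.0]
MSE = 6.5700/3 = 2.19

2.19


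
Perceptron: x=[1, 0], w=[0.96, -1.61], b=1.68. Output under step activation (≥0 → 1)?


z = (1)·(0.96) + (0)·(-1.61) + 1.68
  = 2.64
step(z) = 1 (z≥0)

1


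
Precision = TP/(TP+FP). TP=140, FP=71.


Precision = TP/(TP+FP)
= 140/(140+71)
= 140/211 = 66.35%

66.35%


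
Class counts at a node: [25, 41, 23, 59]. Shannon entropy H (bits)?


Probabilities: [25/148, 41/148, 23/148, 59/148] ≈ [0.1689, 0.277, 0.1554, 0.3986]
H = -((25/148)·log₂(25/148) + (41/148)·log₂(41/148) + (23/148)·log₂(23/148) + (59/148)·log₂(59/148))
  = 1.8927 bits

1.8927 bits


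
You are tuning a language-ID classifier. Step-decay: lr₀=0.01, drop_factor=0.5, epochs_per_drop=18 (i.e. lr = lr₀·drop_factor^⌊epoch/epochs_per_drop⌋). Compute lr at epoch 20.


n_drops = ⌊20/18⌋ = 1
lr = 0.01·0.5^1 = 0.01·0.5 = 0.005

0.005


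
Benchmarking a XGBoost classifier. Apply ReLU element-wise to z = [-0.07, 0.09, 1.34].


ReLU(-0.07) = max(0, -0.07) = 0.0
ReLU(0.09) = max(0, 0.09) = 0.09
ReLU(1.34) = max(0, 1.34) = 1.34
result = [0.0, 0.09, 1.34]

[0.0, 0.09, 1.34]


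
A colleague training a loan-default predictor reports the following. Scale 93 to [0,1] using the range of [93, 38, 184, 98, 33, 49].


min=33, max=184
(93-33)/(184-33) = 60/151 = 0.3974

0.3974


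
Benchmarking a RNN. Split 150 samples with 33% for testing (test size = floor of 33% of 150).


Test = ⌊150·33/100⌋ = 49
Train = 150 - 49 = 101

Train: 101, Test: 49


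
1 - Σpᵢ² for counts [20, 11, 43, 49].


Probabilities: [20/123, 11/123, 43/123, 49/123] ≈ [0.1626, 0.0894, 0.3496, 0.3984]
Σpᵢ² = (400 + 121 + 1849 + 2401)/123² = 4771/15129
Gini = 1 - Σpᵢ² = 1 - 4771/15129 = 0.6846

0.6846


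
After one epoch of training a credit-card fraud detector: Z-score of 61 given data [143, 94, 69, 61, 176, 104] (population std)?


μ = 107.8333, σ = 40.3956
z = (61 - 107.8333)/40.3956 = -1.1594

-1.1594


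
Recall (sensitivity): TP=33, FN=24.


Recall = TP/(TP+FN)
= 33/(33+24)
= 33/57 = 57.89%

57.89%


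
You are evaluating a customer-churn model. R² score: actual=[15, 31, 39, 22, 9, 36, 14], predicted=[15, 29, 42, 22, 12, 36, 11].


ȳ = 23.7143
SS_res = Σ(y-ŷ)² = 31
SS_tot = Σ(y-ȳ)² = 827.43
R² = 1 - SS_res/SS_tot = 1 - 0.0375 = 0.9625

0.9625


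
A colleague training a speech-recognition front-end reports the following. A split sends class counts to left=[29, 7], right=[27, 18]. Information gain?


Parent = [56, 25], H_parent = 0.8916
H_left = 0.7107 (n=36), H_right = 0.971 (n=45)
H_children = (36/81)·0.7107 + (45/81)·0.971 = 0.8553
IG = 0.8916 - 0.8553 = 0.0363

0.0363


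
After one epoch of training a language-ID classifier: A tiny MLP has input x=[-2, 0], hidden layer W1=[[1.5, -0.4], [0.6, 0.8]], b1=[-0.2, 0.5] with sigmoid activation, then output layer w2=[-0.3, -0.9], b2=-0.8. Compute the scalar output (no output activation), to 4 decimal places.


z1[0] = (1.5)·(-2) + (-0.4)·(0) - 0.2 = -3.2
z1[1] = (0.6)·(-2) + (0.8)·(0) + 0.5 = -0.7
h = sigmoid(z1) = [0.0392, 0.3318]
output = (-0.3)·(0.0392) + (-0.9)·(0.3318) - 0.8 = -1.1104

-1.1104


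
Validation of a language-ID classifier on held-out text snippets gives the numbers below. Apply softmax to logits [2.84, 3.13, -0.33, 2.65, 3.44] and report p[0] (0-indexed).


Exponentials: e^2.84=17.1158, e^3.13=22.874, e^-0.33=0.7189, e^2.65=14.154, e^3.44=31.187
Sum = 86.0497
Softmax = [0.1989, 0.2658, 0.0084, 0.1645, 0.3624]
p[0] = 17.1158/86.0497 = 0.1989

0.1989


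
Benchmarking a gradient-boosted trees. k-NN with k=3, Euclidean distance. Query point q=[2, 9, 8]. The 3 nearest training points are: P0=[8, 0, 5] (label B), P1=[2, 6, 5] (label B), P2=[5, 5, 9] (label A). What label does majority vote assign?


d(q,P0) = 11.225  (label B)
d(q,P1) = 4.2426  (label B)
d(q,P2) = 5.099  (label A)
Votes: A=1, B=2
Majority → B

B
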